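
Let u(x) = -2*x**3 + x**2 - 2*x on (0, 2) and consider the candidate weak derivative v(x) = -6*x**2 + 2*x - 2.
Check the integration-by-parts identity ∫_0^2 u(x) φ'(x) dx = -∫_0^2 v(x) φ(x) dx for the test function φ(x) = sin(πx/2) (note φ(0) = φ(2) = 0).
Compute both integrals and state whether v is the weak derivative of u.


LHS = -192/π^3 + 48/π, RHS = -192/π^3 + 48/π. Yes, v = u' weakly.

u(x) = -2*x**3 + x**2 - 2*x, classical derivative u'(x) = -6*x**2 + 2*x - 2.
φ(x) = sin(πx/2), so φ'(x) = π*cos(π*x/2)/2.
Note φ(0) = φ(2) = 0, so the boundary term u·φ vanishes.
LHS = ∫_0^2 u(x) φ'(x) dx = ∫_0^2 (-π*x^3*cos(π*x/2) + π*x^2*cos(π*x/2)/2 - π*x*cos(π*x/2)) dx. Term by term:
  ∫_0^2 π*x^2*cos(π*x/2)/2 dx = -8/π;  ∫_0^2 -π*x*cos(π*x/2) dx = 8/π;  ∫_0^2 -π*x^3*cos(π*x/2) dx = -192/π^3 + 48/π.
Sum: -8/π + 8/π + -192/π^3 + 48/π = -192/π^3 + 48/π.
So LHS = -192/π^3 + 48/π.
∫_0^2 v(x) φ(x) dx = ∫_0^2 (-6*x^2*sin(π*x/2) + 2*x*sin(π*x/2) - 2*sin(π*x/2)) dx. Term by term:
  ∫_0^2 -2*sin(π*x/2) dx = -8/π;  ∫_0^2 -6*x^2*sin(π*x/2) dx = -48/π + 192/π^3;  ∫_0^2 2*x*sin(π*x/2) dx = 8/π.
Sum: -8/π + -48/π + 192/π^3 + 8/π = -48/π + 192/π^3.
So RHS = -∫_0^2 v(x) φ(x) dx = -192/π^3 + 48/π.
LHS = RHS, so the identity holds for this test φ.
Moreover u is smooth here and v(x) = u'(x) = -6*x**2 + 2*x - 2 pointwise, so the identity holds for every test function. Hence v is the weak derivative of u.


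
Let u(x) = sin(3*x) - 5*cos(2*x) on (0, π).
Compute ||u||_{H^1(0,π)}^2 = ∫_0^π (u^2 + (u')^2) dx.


||u||_{H^1(0,π)}^2 = -60 + 135*π/2

u'(x) = 10*sin(2*x) + 3*cos(3*x).
Expand u² and (u')² and integrate term by term on (0, π), using: for integers n ≥ 1, ∫_0^π sin²(nx) dx = ∫_0^π cos²(nx) dx = π/2; for n ≠ n', ∫_0^π sin(nx)sin(n'x) dx = ∫_0^π cos(nx)cos(n'x) dx = 0; and by product-to-sum, ∫_0^π sin(nx)cos(n'x) dx = ½∫_0^π [sin((n+n')x) + sin((n−n')x)] dx, which is 0 when n+n' is even and 2n/(n²−n'²) when n+n' is odd (it need not vanish on (0, π)).
  u² squared terms: (-5)²·∫cos(2x)² dx = 25·π/2 = 25*π/2;  (1)²·∫sin(3x)² dx = 1·π/2 = π/2.
  u² cross terms: 2·(-5)·(1)·∫cos(2x)·sin(3x) dx = -10·(6/5) = -12.
  So ∫_0^π u² dx = 25*π/2 + π/2 − 12 = -12 + 13*π.
  (u')² squared terms: (3)²·∫cos(3x)² dx = 9·π/2 = 9*π/2;  (10)²·∫sin(2x)² dx = 100·π/2 = 50*π.
  (u')² cross terms: 2·(3)·(10)·∫cos(3x)·sin(2x) dx = 60·(-4/5) = -48.
  So ∫_0^π (u')² dx = 9*π/2 + 50*π − 48 = -48 + 109*π/2.
||u||_{H^1}^2 = (-12 + 13*π) + (-48 + 109*π/2) = -60 + 135*π/2.


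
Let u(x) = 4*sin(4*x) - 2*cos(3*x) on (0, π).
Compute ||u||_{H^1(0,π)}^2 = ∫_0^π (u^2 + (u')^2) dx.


||u||_{H^1(0,π)}^2 = -1280/7 + 156*π

u'(x) = 6*sin(3*x) + 16*cos(4*x).
Expand u² and (u')² and integrate term by term on (0, π), using: for integers n ≥ 1, ∫_0^π sin²(nx) dx = ∫_0^π cos²(nx) dx = π/2; for n ≠ n', ∫_0^π sin(nx)sin(n'x) dx = ∫_0^π cos(nx)cos(n'x) dx = 0; and by product-to-sum, ∫_0^π sin(nx)cos(n'x) dx = ½∫_0^π [sin((n+n')x) + sin((n−n')x)] dx, which is 0 when n+n' is even and 2n/(n²−n'²) when n+n' is odd (it need not vanish on (0, π)).
  u² squared terms: (-2)²·∫cos(3x)² dx = 4·π/2 = 2*π;  (4)²·∫sin(4x)² dx = 16·π/2 = 8*π.
  u² cross terms: 2·(-2)·(4)·∫cos(3x)·sin(4x) dx = -16·(8/7) = -128/7.
  So ∫_0^π u² dx = 2*π + 8*π − 128/7 = -128/7 + 10*π.
  (u')² squared terms: (6)²·∫sin(3x)² dx = 36·π/2 = 18*π;  (16)²·∫cos(4x)² dx = 256·π/2 = 128*π.
  (u')² cross terms: 2·(6)·(16)·∫sin(3x)·cos(4x) dx = 192·(-6/7) = -1152/7.
  So ∫_0^π (u')² dx = 18*π + 128*π − 1152/7 = -1152/7 + 146*π.
||u||_{H^1}^2 = (-128/7 + 10*π) + (-1152/7 + 146*π) = -1280/7 + 156*π.


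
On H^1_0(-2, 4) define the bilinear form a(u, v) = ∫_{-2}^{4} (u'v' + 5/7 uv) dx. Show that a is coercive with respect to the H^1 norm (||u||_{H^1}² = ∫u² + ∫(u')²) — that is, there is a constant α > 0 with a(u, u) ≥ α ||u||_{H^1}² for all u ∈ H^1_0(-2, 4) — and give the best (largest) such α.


α = (π^2 + 180/7)/(π^2 + 36)

Coercivity of a(·,·) on H^1_0(-2, 4) means a(u, u) ≥ α ||u||_{H^1}² for every u ∈ H^1_0.
The interval has length L = 6, and Poincaré/coercivity depend only on L. Here a(u, u) = ∫(u')² + (5/7)·∫u².
Here 0 < c = 5/7 < 1. The condition a(u,u) ≥ α||u||_{H^1}² reads (1−α)∫(u')² ≥ (α−c)∫u². Any admissible α is ≤ 1 (rapidly oscillating u have ∫u²/∫(u')² → 0), and α = 1 would force 0 ≥ (1−c)∫u², impossible since c < 1; so 1−α > 0. By the sharp Poincaré inequality on H^1_0 of an interval of length L, ∫(u')² ≥ (π/L)²∫u² with equality for the first sine mode sin(π(x−x₀)/L) (x₀ the left endpoint), so the inequality holds for all u iff (1−α)(π/L)² ≥ α − c, i.e. α ≤ ((π/L)² + c)/((π/L)² + 1) = (1 + c(L/π)²)/(1 + (L/π)²). With (π/L)² = π^2/36 and c = 5/7, the largest admissible constant is α = ((π/L)² + c)/((π/L)² + 1).
Simplifying, α = (π^2 + 180/7)/(π^2 + 36).


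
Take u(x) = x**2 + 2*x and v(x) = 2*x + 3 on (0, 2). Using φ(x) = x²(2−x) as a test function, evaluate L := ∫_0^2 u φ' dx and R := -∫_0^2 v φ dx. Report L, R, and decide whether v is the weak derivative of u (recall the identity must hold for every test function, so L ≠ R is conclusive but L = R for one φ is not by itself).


LHS = -88/15, RHS = -36/5. No, v is not the weak derivative of u.

u(x) = x**2 + 2*x, classical derivative u'(x) = 2*x + 2.
φ(x) = x²(2−x), so φ'(x) = x*(4 - 3*x).
Note φ(0) = φ(2) = 0, so the boundary term u·φ vanishes.
LHS = ∫_0^2 u(x) φ'(x) dx = ∫_0^2 (-3*x^4 - 2*x^3 + 8*x^2) dx. Term by term:
  ∫_0^2 -3*x^4 dx = -96/5;  ∫_0^2 -2*x^3 dx = -8;  ∫_0^2 8*x^2 dx = 64/3.
Sum: -96/5 − 8 + 64/3 = -88/15.
So LHS = -88/15.
∫_0^2 v(x) φ(x) dx = ∫_0^2 (-2*x^4 + x^3 + 6*x^2) dx. Term by term:
  ∫_0^2 -2*x^4 dx = -64/5;  ∫_0^2 x^3 dx = 4;  ∫_0^2 6*x^2 dx = 16.
Sum: -64/5 + 4 + 16 = 36/5.
So RHS = -∫_0^2 v(x) φ(x) dx = -36/5.
LHS − RHS = 4/3 ≠ 0, so the identity fails.
(For a valid weak derivative the identity must hold for EVERY test function, in particular this one. The failure shows v is NOT the weak derivative of u.)
Correct weak derivative would be u'(x) = 2*x + 2.


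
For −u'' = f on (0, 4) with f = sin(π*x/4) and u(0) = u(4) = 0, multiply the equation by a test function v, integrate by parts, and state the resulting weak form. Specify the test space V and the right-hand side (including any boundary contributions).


V = H^1_0(0, 4) (so v(0) = v(4) = 0); weak form: ∫_0^4 u'v' dx = ∫_0^4 (sin(π*x/4)) v dx for all v ∈ V.

Multiply both sides by a test function v and integrate from 0 to 4:
  ∫_0^4 −u''(x) v(x) dx = ∫_0^4 f(x) v(x) dx.
Integrate the LHS by parts once:
  ∫_0^4 −u'' v dx = −[u'(x) v(x)]_0^4 + ∫_0^4 u'(x) v'(x) dx.
Thus ∫_0^4 u'(x) v'(x) dx = ∫_0^4 f(x) v(x) dx + [u'(x) v(x)]_0^4.
Choose V so that boundary terms are either known or forced to vanish.
u is Dirichlet: u(0) = u(4) = 0. Let V = H^1_0(0, 4); then v(0) = v(4) = 0, and [u' v]_0^4 = 0.
Weak formulation: find u (satisfying any essential BC) such that ∫_0^4 u'(x) v'(x) dx = ∫_0^4 f v dx for all v ∈ V.
Substituting f(x) = sin(π*x/4), the right-hand side is ∫_0^4 (sin(π*x/4)) v dx.


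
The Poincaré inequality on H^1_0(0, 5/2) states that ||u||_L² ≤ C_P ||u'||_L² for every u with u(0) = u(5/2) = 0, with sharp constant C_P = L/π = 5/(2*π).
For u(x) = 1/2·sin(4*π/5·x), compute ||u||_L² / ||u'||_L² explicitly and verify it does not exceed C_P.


||u||_L² / ||u'||_L² = 5/(4*π) < C_P = 5/(2*π).

u(x) = 1/2·sin(4*π/5·x), so u'(x) = 2*π*cos(4*π*x/5)/5.
Writing u(x) = A·sin(kπx/L) with A = 1/2 and k = 2, use ∫_0^L sin²(kπx/L) dx = L/2 and ∫_0^L cos²(kπx/L) dx = L/2.
u² = 1/4·sin²(4*π/5·x) and (u')² = 4*π^2/25·cos²(4*π/5·x), and each of sin², cos² integrates to L/2 = 5/4 over (0, 5/2).
∫_0^5/2 u² dx = 5/16, so ||u||_L² = sqrt(5)/4.
∫_0^5/2 (u')² dx = π^2/5, so ||u'||_L² = sqrt(5)*π/5.
Ratio ||u||_L² / ||u'||_L² = 5/(4*π).
Sharp Poincaré constant on H^1_0(0, 5/2) is C_P = L/π = 5/(2*π), achieved by sin(2*π/5·x).
This is the k = 2 harmonic; the ratio L/(kπ) is strictly less than C_P = L/π, consistent with the sharp inequality ||u||_L² ≤ C_P ||u'||_L².


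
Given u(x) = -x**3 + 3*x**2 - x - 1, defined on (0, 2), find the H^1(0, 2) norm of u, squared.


||u||_{H^1}^2 = 104/21

The H^1 norm (squared) on an interval (0, L) is
  ||u||_{H^1}^2 = ∫_0^L u(x)^2 dx + ∫_0^L u'(x)^2 dx.
Compute u'(x) = -3*x**2 + 6*x - 1.
Then u(x)^2 = x**6 - 6*x**5 + 11*x**4 - 4*x**3 - 5*x**2 + 2*x + 1 and u'(x)^2 = 9*x**4 - 36*x**3 + 42*x**2 - 12*x + 1.
Integrate each monomial from 0 to 2 using ∫_0^2 c·x^n dx = c·2^(n+1)/(n+1):
  ∫_0^2 u(x)^2 dx = ∫_0^2 (x^6 - 6*x^5 + 11*x^4 - 4*x^3 - 5*x^2 + 2*x + 1) dx. Term by term:
    ∫_0^2 x^6 dx = 128/7;  ∫_0^2 -6*x^5 dx = -64;  ∫_0^2 11*x^4 dx = 352/5;
    ∫_0^2 -4*x^3 dx = -16;  ∫_0^2 -5*x^2 dx = -40/3;  ∫_0^2 2*x dx = 4;
    ∫_0^2 1 dx = 2.
  Sum: 128/7 − 64 + 352/5 − 16 − 40/3 + 4 + 2 = 142/105.
  ∫_0^2 u'(x)^2 dx = ∫_0^2 (9*x^4 - 36*x^3 + 42*x^2 - 12*x + 1) dx. Term by term:
    ∫_0^2 9*x^4 dx = 288/5;  ∫_0^2 -36*x^3 dx = -144;  ∫_0^2 42*x^2 dx = 112;
    ∫_0^2 -12*x dx = -24;  ∫_0^2 1 dx = 2.
  Sum: 288/5 − 144 + 112 − 24 + 2 = 18/5.
Adding: ||u||_{H^1}^2 = 142/105 + 18/5 = 104/21.


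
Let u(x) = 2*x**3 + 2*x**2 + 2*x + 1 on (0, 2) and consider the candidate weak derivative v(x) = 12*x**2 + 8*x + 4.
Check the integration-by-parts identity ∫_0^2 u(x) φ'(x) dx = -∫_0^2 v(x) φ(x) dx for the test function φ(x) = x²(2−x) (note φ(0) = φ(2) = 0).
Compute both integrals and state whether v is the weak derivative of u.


LHS = -328/15, RHS = -656/15. No, v is not the weak derivative of u.

u(x) = 2*x**3 + 2*x**2 + 2*x + 1, classical derivative u'(x) = 6*x**2 + 4*x + 2.
φ(x) = x²(2−x), so φ'(x) = x*(4 - 3*x).
Note φ(0) = φ(2) = 0, so the boundary term u·φ vanishes.
LHS = ∫_0^2 u(x) φ'(x) dx = ∫_0^2 (-6*x^5 + 2*x^4 + 2*x^3 + 5*x^2 + 4*x) dx. Term by term:
  ∫_0^2 -6*x^5 dx = -64;  ∫_0^2 2*x^4 dx = 64/5;  ∫_0^2 2*x^3 dx = 8;
  ∫_0^2 5*x^2 dx = 40/3;  ∫_0^2 4*x dx = 8.
Sum: -64 + 64/5 + 8 + 40/3 + 8 = -328/15.
So LHS = -328/15.
∫_0^2 v(x) φ(x) dx = ∫_0^2 (-12*x^5 + 16*x^4 + 12*x^3 + 8*x^2) dx. Term by term:
  ∫_0^2 -12*x^5 dx = -128;  ∫_0^2 16*x^4 dx = 512/5;  ∫_0^2 12*x^3 dx = 48;
  ∫_0^2 8*x^2 dx = 64/3.
Sum: -128 + 512/5 + 48 + 64/3 = 656/15.
So RHS = -∫_0^2 v(x) φ(x) dx = -656/15.
LHS − RHS = 328/15 ≠ 0, so the identity fails.
(For a valid weak derivative the identity must hold for EVERY test function, in particular this one. The failure shows v is NOT the weak derivative of u.)
Correct weak derivative would be u'(x) = 6*x**2 + 4*x + 2.


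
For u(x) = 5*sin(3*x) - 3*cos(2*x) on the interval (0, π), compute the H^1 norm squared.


||u||_{H^1(0,π)}^2 = -180 + 295*π/2

u'(x) = 6*sin(2*x) + 15*cos(3*x).
Expand u² and (u')² and integrate term by term on (0, π), using: for integers n ≥ 1, ∫_0^π sin²(nx) dx = ∫_0^π cos²(nx) dx = π/2; for n ≠ n', ∫_0^π sin(nx)sin(n'x) dx = ∫_0^π cos(nx)cos(n'x) dx = 0; and by product-to-sum, ∫_0^π sin(nx)cos(n'x) dx = ½∫_0^π [sin((n+n')x) + sin((n−n')x)] dx, which is 0 when n+n' is even and 2n/(n²−n'²) when n+n' is odd (it need not vanish on (0, π)).
  u² squared terms: (-3)²·∫cos(2x)² dx = 9·π/2 = 9*π/2;  (5)²·∫sin(3x)² dx = 25·π/2 = 25*π/2.
  u² cross terms: 2·(-3)·(5)·∫cos(2x)·sin(3x) dx = -30·(6/5) = -36.
  So ∫_0^π u² dx = 9*π/2 + 25*π/2 − 36 = -36 + 17*π.
  (u')² squared terms: (6)²·∫sin(2x)² dx = 36·π/2 = 18*π;  (15)²·∫cos(3x)² dx = 225·π/2 = 225*π/2.
  (u')² cross terms: 2·(6)·(15)·∫sin(2x)·cos(3x) dx = 180·(-4/5) = -144.
  So ∫_0^π (u')² dx = 18*π + 225*π/2 − 144 = -144 + 261*π/2.
||u||_{H^1}^2 = (-36 + 17*π) + (-144 + 261*π/2) = -180 + 295*π/2.


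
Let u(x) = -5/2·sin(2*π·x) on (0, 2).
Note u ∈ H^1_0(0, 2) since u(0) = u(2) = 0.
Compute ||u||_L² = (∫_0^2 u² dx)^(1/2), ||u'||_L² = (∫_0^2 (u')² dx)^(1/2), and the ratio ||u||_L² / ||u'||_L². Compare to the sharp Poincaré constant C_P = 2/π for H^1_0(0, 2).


||u||_L² / ||u'||_L² = 1/(2*π) < C_P = 2/π.

u(x) = -5/2·sin(2*π·x), so u'(x) = -5*π*cos(2*π*x).
Writing u(x) = A·sin(kπx/L) with A = -5/2 and k = 4, use ∫_0^L sin²(kπx/L) dx = L/2 and ∫_0^L cos²(kπx/L) dx = L/2.
u² = 25/4·sin²(2*π·x) and (u')² = 25*π^2·cos²(2*π·x), and each of sin², cos² integrates to L/2 = 1 over (0, 2).
∫_0^2 u² dx = 25/4, so ||u||_L² = 5/2.
∫_0^2 (u')² dx = 25*π^2, so ||u'||_L² = 5*π.
Ratio ||u||_L² / ||u'||_L² = 1/(2*π).
Sharp Poincaré constant on H^1_0(0, 2) is C_P = L/π = 2/π, achieved by sin(π/2·x).
This is the k = 4 harmonic; the ratio L/(kπ) is strictly less than C_P = L/π, consistent with the sharp inequality ||u||_L² ≤ C_P ||u'||_L².


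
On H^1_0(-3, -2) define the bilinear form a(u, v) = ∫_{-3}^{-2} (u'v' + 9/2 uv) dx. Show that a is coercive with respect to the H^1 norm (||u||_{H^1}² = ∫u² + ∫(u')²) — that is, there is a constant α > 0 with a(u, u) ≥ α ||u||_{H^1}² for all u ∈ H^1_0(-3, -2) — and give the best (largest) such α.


α = 1

Coercivity of a(·,·) on H^1_0(-3, -2) means a(u, u) ≥ α ||u||_{H^1}² for every u ∈ H^1_0.
The interval has length L = 1, and Poincaré/coercivity depend only on L. Here a(u, u) = ∫(u')² + (9/2)·∫u².
Here c = 9/2 ≥ 1, so a(u,u) = ∫(u')² + c∫u² ≥ ∫(u')² + ∫u² = ||u||_{H^1}², i.e. α = 1 works. No larger α is possible: a(u,u) ≥ α||u||_{H^1}² means (1−α)∫(u')² ≥ (α−c)∫u², and for the modes u_n = sin(nπ(x−x₀)/L) (x₀ the left endpoint) one has ∫u_n²/∫(u_n')² = (L/(nπ))² → 0, so a(u_n,u_n)/||u_n||_{H^1}² → 1. Hence the optimal constant is α = 1.
Therefore α = 1.


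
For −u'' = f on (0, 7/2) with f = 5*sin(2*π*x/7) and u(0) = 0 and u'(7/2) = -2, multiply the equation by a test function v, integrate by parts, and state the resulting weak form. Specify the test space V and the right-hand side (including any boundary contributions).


V = {v ∈ H^1(0, 7/2) : v(0) = 0} (test functions vanish at x = 0 where u is specified); weak form: ∫_0^7/2 u'v' dx = ∫_0^7/2 (5*sin(2*π*x/7)) v dx − 2·v(7/2) for all v ∈ V.

Multiply both sides by a test function v and integrate from 0 to 7/2:
  ∫_0^7/2 −u''(x) v(x) dx = ∫_0^7/2 f(x) v(x) dx.
Integrate the LHS by parts once:
  ∫_0^7/2 −u'' v dx = −[u'(x) v(x)]_0^7/2 + ∫_0^7/2 u'(x) v'(x) dx.
Thus ∫_0^7/2 u'(x) v'(x) dx = ∫_0^7/2 f(x) v(x) dx + [u'(x) v(x)]_0^7/2.
Choose V so that boundary terms are either known or forced to vanish.
Mixed BC: u(0) = 0 (Dirichlet) and u'(7/2) = -2 (Neumann). Define V = {v ∈ H^1(0, 7/2) : v(0) = 0}. Then [u' v]_0^7/2 = u'(7/2)·v(7/2) − u'(0)·0 = − 2·v(7/2).
Weak formulation: find u (satisfying any essential BC) such that ∫_0^7/2 u'(x) v'(x) dx = ∫_0^7/2 f v dx − 2·v(7/2) for all v ∈ V (Dirichlet at 0 absorbed into V; Neumann datum at x = 7/2 contributes the boundary term).
Substituting f(x) = 5*sin(2*π*x/7), the right-hand side is ∫_0^7/2 (5*sin(2*π*x/7)) v dx − 2·v(7/2).


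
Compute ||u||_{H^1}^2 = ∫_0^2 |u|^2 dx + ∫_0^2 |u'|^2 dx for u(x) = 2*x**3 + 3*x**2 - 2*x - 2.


||u||_{H^1}^2 = 67264/105

The H^1 norm (squared) on an interval (0, L) is
  ||u||_{H^1}^2 = ∫_0^L u(x)^2 dx + ∫_0^L u'(x)^2 dx.
Compute u'(x) = 6*x**2 + 6*x - 2.
Then u(x)^2 = 4*x**6 + 12*x**5 + x**4 - 20*x**3 - 8*x**2 + 8*x + 4 and u'(x)^2 = 36*x**4 + 72*x**3 + 12*x**2 - 24*x + 4.
Integrate each monomial from 0 to 2 using ∫_0^2 c·x^n dx = c·2^(n+1)/(n+1):
  ∫_0^2 u(x)^2 dx = ∫_0^2 (4*x^6 + 12*x^5 + x^4 - 20*x^3 - 8*x^2 + 8*x + 4) dx. Term by term:
    ∫_0^2 4*x^6 dx = 512/7;  ∫_0^2 12*x^5 dx = 128;  ∫_0^2 x^4 dx = 32/5;
    ∫_0^2 -20*x^3 dx = -80;  ∫_0^2 -8*x^2 dx = -64/3;  ∫_0^2 8*x dx = 16;
    ∫_0^2 4 dx = 8.
  Sum: 512/7 + 128 + 32/5 − 80 − 64/3 + 16 + 8 = 13672/105.
  ∫_0^2 u'(x)^2 dx = ∫_0^2 (36*x^4 + 72*x^3 + 12*x^2 - 24*x + 4) dx. Term by term:
    ∫_0^2 36*x^4 dx = 1152/5;  ∫_0^2 72*x^3 dx = 288;  ∫_0^2 12*x^2 dx = 32;
    ∫_0^2 -24*x dx = -48;  ∫_0^2 4 dx = 8.
  Sum: 1152/5 + 288 + 32 − 48 + 8 = 2552/5.
Adding: ||u||_{H^1}^2 = 13672/105 + 2552/5 = 67264/105.


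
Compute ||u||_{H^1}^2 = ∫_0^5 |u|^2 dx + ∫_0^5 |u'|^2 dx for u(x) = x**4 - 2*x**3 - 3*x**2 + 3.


||u||_{H^1}^2 = 1732435/18

The H^1 norm (squared) on an interval (0, L) is
  ||u||_{H^1}^2 = ∫_0^L u(x)^2 dx + ∫_0^L u'(x)^2 dx.
Compute u'(x) = 4*x**3 - 6*x**2 - 6*x.
Then u(x)^2 = x**8 - 4*x**7 - 2*x**6 + 12*x**5 + 15*x**4 - 12*x**3 - 18*x**2 + 9 and u'(x)^2 = 16*x**6 - 48*x**5 - 12*x**4 + 72*x**3 + 36*x**2.
Integrate each monomial from 0 to 5 using ∫_0^5 c·x^n dx = c·5^(n+1)/(n+1):
  ∫_0^5 u(x)^2 dx = ∫_0^5 (x^8 - 4*x^7 - 2*x^6 + 12*x^5 + 15*x^4 - 12*x^3 - 18*x^2 + 9) dx. Term by term:
    ∫_0^5 x^8 dx = 1953125/9;  ∫_0^5 -4*x^7 dx = -390625/2;  ∫_0^5 -2*x^6 dx = -156250/7;
    ∫_0^5 12*x^5 dx = 31250;  ∫_0^5 15*x^4 dx = 9375;  ∫_0^5 -12*x^3 dx = -1875;
    ∫_0^5 -18*x^2 dx = -750;  ∫_0^5 9 dx = 45.
  Sum: 1953125/9 − 390625/2 − 156250/7 + 31250 + 9375 − 1875 − 750 + 45 = 4715545/126.
  ∫_0^5 u'(x)^2 dx = ∫_0^5 (16*x^6 - 48*x^5 - 12*x^4 + 72*x^3 + 36*x^2) dx. Term by term:
    ∫_0^5 16*x^6 dx = 1250000/7;  ∫_0^5 -48*x^5 dx = -125000;  ∫_0^5 -12*x^4 dx = -7500;
    ∫_0^5 72*x^3 dx = 11250;  ∫_0^5 36*x^2 dx = 1500.
  Sum: 1250000/7 − 125000 − 7500 + 11250 + 1500 = 411750/7.
Adding: ||u||_{H^1}^2 = 4715545/126 + 411750/7 = 1732435/18.


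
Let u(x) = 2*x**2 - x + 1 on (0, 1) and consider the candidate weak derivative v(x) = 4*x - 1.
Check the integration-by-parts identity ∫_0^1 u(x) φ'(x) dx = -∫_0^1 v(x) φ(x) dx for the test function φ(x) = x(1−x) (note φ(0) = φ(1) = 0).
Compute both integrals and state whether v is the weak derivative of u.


LHS = -1/6, RHS = -1/6. Yes, v = u' weakly.

u(x) = 2*x**2 - x + 1, classical derivative u'(x) = 4*x - 1.
φ(x) = x(1−x), so φ'(x) = 1 - 2*x.
Note φ(0) = φ(1) = 0, so the boundary term u·φ vanishes.
LHS = ∫_0^1 u(x) φ'(x) dx = ∫_0^1 (-4*x^3 + 4*x^2 - 3*x + 1) dx. Term by term:
  ∫_0^1 -4*x^3 dx = -1;  ∫_0^1 4*x^2 dx = 4/3;  ∫_0^1 -3*x dx = -3/2;
  ∫_0^1 1 dx = 1.
Sum: -1 + 4/3 − 3/2 + 1 = -1/6.
So LHS = -1/6.
∫_0^1 v(x) φ(x) dx = ∫_0^1 (-4*x^3 + 5*x^2 - x) dx. Term by term:
  ∫_0^1 -4*x^3 dx = -1;  ∫_0^1 5*x^2 dx = 5/3;  ∫_0^1 -x dx = -1/2.
Sum: -1 + 5/3 − 1/2 = 1/6.
So RHS = -∫_0^1 v(x) φ(x) dx = -1/6.
LHS = RHS, so the identity holds for this test φ.
Moreover u is smooth here and v(x) = u'(x) = 4*x - 1 pointwise, so the identity holds for every test function. Hence v is the weak derivative of u.


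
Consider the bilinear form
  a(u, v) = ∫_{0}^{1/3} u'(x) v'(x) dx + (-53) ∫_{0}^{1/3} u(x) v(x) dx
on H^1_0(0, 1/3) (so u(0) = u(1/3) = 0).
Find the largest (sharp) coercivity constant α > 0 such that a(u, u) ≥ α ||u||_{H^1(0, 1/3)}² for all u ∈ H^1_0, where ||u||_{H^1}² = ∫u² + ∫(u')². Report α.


α = (-53 + 9*π^2)/(1 + 9*π^2)

Coercivity of a(·,·) on H^1_0(0, 1/3) means a(u, u) ≥ α ||u||_{H^1}² for every u ∈ H^1_0.
The interval has length L = 1/3, and Poincaré/coercivity depend only on L. Here a(u, u) = ∫(u')² + (-53)·∫u².
Here c = -53 < 0 with |c| < (π/L)² = 9*π^2, so coercivity still holds. The condition a(u,u) ≥ α||u||_{H^1}² reads (1−α)∫(u')² ≥ (α−c)∫u². Any admissible α is ≤ 1 (rapidly oscillating u have ∫u²/∫(u')² → 0), and α = 1 would force 0 ≥ (1−c)∫u², impossible since c < 1; so 1−α > 0. By the sharp Poincaré inequality on H^1_0 of an interval of length L, ∫(u')² ≥ (π/L)²∫u² with equality for the first sine mode sin(π(x−x₀)/L) (x₀ the left endpoint), so the inequality holds for all u iff (1−α)(π/L)² ≥ α − c, i.e. α ≤ ((π/L)² + c)/((π/L)² + 1) = (1 + c(L/π)²)/(1 + (L/π)²). (Direct route, valid since c ≤ 0: Poincaré gives c∫u² ≥ c(L/π)²∫(u')², so a(u,u) ≥ (1 + c(L/π)²)∫(u')², while ||u||_{H^1}² ≤ (1 + (L/π)²)∫(u')²; dividing yields the same α.) With (π/L)² = 9*π^2 and c = -53, the largest admissible constant is α = ((π/L)² + c)/((π/L)² + 1).
Simplifying, α = (-53 + 9*π^2)/(1 + 9*π^2).


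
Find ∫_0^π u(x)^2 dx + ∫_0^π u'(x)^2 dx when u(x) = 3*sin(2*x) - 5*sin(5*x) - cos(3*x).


||u||_{H^1(0,π)}^2 = 48 + 705*π/2

u'(x) = 3*sin(3*x) + 6*cos(2*x) - 25*cos(5*x).
Expand u² and (u')² and integrate term by term on (0, π), using: for integers n ≥ 1, ∫_0^π sin²(nx) dx = ∫_0^π cos²(nx) dx = π/2; for n ≠ n', ∫_0^π sin(nx)sin(n'x) dx = ∫_0^π cos(nx)cos(n'x) dx = 0; and by product-to-sum, ∫_0^π sin(nx)cos(n'x) dx = ½∫_0^π [sin((n+n')x) + sin((n−n')x)] dx, which is 0 when n+n' is even and 2n/(n²−n'²) when n+n' is odd (it need not vanish on (0, π)).
  u² squared terms: (-1)²·∫cos(3x)² dx = 1·π/2 = π/2;  (-5)²·∫sin(5x)² dx = 25·π/2 = 25*π/2;  (3)²·∫sin(2x)² dx = 9·π/2 = 9*π/2.
  u² cross terms: 2·(-1)·(-5)·∫cos(3x)·sin(5x) dx = 10·(0) = 0;  2·(-1)·(3)·∫cos(3x)·sin(2x) dx = -6·(-4/5) = 24/5;  2·(-5)·(3)·∫sin(5x)·sin(2x) dx = -30·(0) = 0.
  So ∫_0^π u² dx = π/2 + 25*π/2 + 9*π/2 + 0 + 24/5 + 0 = 24/5 + 35*π/2.
  (u')² squared terms: (-25)²·∫cos(5x)² dx = 625·π/2 = 625*π/2;  (3)²·∫sin(3x)² dx = 9·π/2 = 9*π/2;  (6)²·∫cos(2x)² dx = 36·π/2 = 18*π.
  (u')² cross terms: 2·(-25)·(3)·∫cos(5x)·sin(3x) dx = -150·(0) = 0;  2·(-25)·(6)·∫cos(5x)·cos(2x) dx = -300·(0) = 0;  2·(3)·(6)·∫sin(3x)·cos(2x) dx = 36·(6/5) = 216/5.
  So ∫_0^π (u')² dx = 625*π/2 + 9*π/2 + 18*π + 0 + 0 + 216/5 = 216/5 + 335*π.
||u||_{H^1}^2 = (24/5 + 35*π/2) + (216/5 + 335*π) = 48 + 705*π/2.


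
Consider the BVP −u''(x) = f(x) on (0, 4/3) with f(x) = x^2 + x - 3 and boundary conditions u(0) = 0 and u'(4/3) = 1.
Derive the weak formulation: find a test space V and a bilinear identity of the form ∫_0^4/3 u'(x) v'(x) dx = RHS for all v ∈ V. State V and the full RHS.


V = {v ∈ H^1(0, 4/3) : v(0) = 0} (test functions vanish at x = 0 where u is specified); weak form: ∫_0^4/3 u'v' dx = ∫_0^4/3 (x^2 + x - 3) v dx + v(4/3) for all v ∈ V.

Multiply both sides by a test function v and integrate from 0 to 4/3:
  ∫_0^4/3 −u''(x) v(x) dx = ∫_0^4/3 f(x) v(x) dx.
Integrate the LHS by parts once:
  ∫_0^4/3 −u'' v dx = −[u'(x) v(x)]_0^4/3 + ∫_0^4/3 u'(x) v'(x) dx.
Thus ∫_0^4/3 u'(x) v'(x) dx = ∫_0^4/3 f(x) v(x) dx + [u'(x) v(x)]_0^4/3.
Choose V so that boundary terms are either known or forced to vanish.
Mixed BC: u(0) = 0 (Dirichlet) and u'(4/3) = 1 (Neumann). Define V = {v ∈ H^1(0, 4/3) : v(0) = 0}. Then [u' v]_0^4/3 = u'(4/3)·v(4/3) − u'(0)·0 = v(4/3).
Weak formulation: find u (satisfying any essential BC) such that ∫_0^4/3 u'(x) v'(x) dx = ∫_0^4/3 f v dx + v(4/3) for all v ∈ V (Dirichlet at 0 absorbed into V; Neumann datum at x = 4/3 contributes the boundary term).
Substituting f(x) = x^2 + x - 3, the right-hand side is ∫_0^4/3 (x^2 + x - 3) v dx + v(4/3).


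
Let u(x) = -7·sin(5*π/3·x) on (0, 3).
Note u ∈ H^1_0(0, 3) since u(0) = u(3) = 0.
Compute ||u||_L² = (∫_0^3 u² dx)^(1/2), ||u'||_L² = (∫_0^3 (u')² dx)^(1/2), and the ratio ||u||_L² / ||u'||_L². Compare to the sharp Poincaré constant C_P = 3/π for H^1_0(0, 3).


||u||_L² / ||u'||_L² = 3/(5*π) < C_P = 3/π.

u(x) = -7·sin(5*π/3·x), so u'(x) = -35*π*cos(5*π*x/3)/3.
Writing u(x) = A·sin(kπx/L) with A = -7 and k = 5, use ∫_0^L sin²(kπx/L) dx = L/2 and ∫_0^L cos²(kπx/L) dx = L/2.
u² = 49·sin²(5*π/3·x) and (u')² = 1225*π^2/9·cos²(5*π/3·x), and each of sin², cos² integrates to L/2 = 3/2 over (0, 3).
∫_0^3 u² dx = 147/2, so ||u||_L² = 7*sqrt(6)/2.
∫_0^3 (u')² dx = 1225*π^2/6, so ||u'||_L² = 35*sqrt(6)*π/6.
Ratio ||u||_L² / ||u'||_L² = 3/(5*π).
Sharp Poincaré constant on H^1_0(0, 3) is C_P = L/π = 3/π, achieved by sin(π/3·x).
This is the k = 5 harmonic; the ratio L/(kπ) is strictly less than C_P = L/π, consistent with the sharp inequality ||u||_L² ≤ C_P ||u'||_L².


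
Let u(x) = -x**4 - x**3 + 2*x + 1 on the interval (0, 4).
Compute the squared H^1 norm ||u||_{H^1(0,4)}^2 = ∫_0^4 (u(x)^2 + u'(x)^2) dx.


||u||_{H^1}^2 = 30963836/315

The H^1 norm (squared) on an interval (0, L) is
  ||u||_{H^1}^2 = ∫_0^L u(x)^2 dx + ∫_0^L u'(x)^2 dx.
Compute u'(x) = -4*x**3 - 3*x**2 + 2.
Then u(x)^2 = x**8 + 2*x**7 + x**6 - 4*x**5 - 6*x**4 - 2*x**3 + 4*x**2 + 4*x + 1 and u'(x)^2 = 16*x**6 + 24*x**5 + 9*x**4 - 16*x**3 - 12*x**2 + 4.
Integrate each monomial from 0 to 4 using ∫_0^4 c·x^n dx = c·4^(n+1)/(n+1):
  ∫_0^4 u(x)^2 dx = ∫_0^4 (x^8 + 2*x^7 + x^6 - 4*x^5 - 6*x^4 - 2*x^3 + 4*x^2 + 4*x + 1) dx. Term by term:
    ∫_0^4 x^8 dx = 262144/9;  ∫_0^4 2*x^7 dx = 16384;  ∫_0^4 x^6 dx = 16384/7;
    ∫_0^4 -4*x^5 dx = -8192/3;  ∫_0^4 -6*x^4 dx = -6144/5;  ∫_0^4 -2*x^3 dx = -128;
    ∫_0^4 4*x^2 dx = 256/3;  ∫_0^4 4*x dx = 32;  ∫_0^4 1 dx = 4.
  Sum: 262144/9 + 16384 + 16384/7 − 8192/3 − 6144/5 − 128 + 256/3 + 32 + 4 = 13823948/315.
  ∫_0^4 u'(x)^2 dx = ∫_0^4 (16*x^6 + 24*x^5 + 9*x^4 - 16*x^3 - 12*x^2 + 4) dx. Term by term:
    ∫_0^4 16*x^6 dx = 262144/7;  ∫_0^4 24*x^5 dx = 16384;  ∫_0^4 9*x^4 dx = 9216/5;
    ∫_0^4 -16*x^3 dx = -1024;  ∫_0^4 -12*x^2 dx = -256;  ∫_0^4 4 dx = 16.
  Sum: 262144/7 + 16384 + 9216/5 − 1024 − 256 + 16 = 1904432/35.
Adding: ||u||_{H^1}^2 = 13823948/315 + 1904432/35 = 30963836/315.


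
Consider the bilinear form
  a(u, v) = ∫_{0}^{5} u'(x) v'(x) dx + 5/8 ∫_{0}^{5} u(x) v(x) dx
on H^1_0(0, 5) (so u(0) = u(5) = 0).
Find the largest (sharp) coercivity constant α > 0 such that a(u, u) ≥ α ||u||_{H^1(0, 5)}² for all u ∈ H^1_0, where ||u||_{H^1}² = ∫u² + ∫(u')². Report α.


α = (π^2 + 125/8)/(π^2 + 25)

Coercivity of a(·,·) on H^1_0(0, 5) means a(u, u) ≥ α ||u||_{H^1}² for every u ∈ H^1_0.
The interval has length L = 5, and Poincaré/coercivity depend only on L. Here a(u, u) = ∫(u')² + (5/8)·∫u².
Here 0 < c = 5/8 < 1. The condition a(u,u) ≥ α||u||_{H^1}² reads (1−α)∫(u')² ≥ (α−c)∫u². Any admissible α is ≤ 1 (rapidly oscillating u have ∫u²/∫(u')² → 0), and α = 1 would force 0 ≥ (1−c)∫u², impossible since c < 1; so 1−α > 0. By the sharp Poincaré inequality on H^1_0 of an interval of length L, ∫(u')² ≥ (π/L)²∫u² with equality for the first sine mode sin(π(x−x₀)/L) (x₀ the left endpoint), so the inequality holds for all u iff (1−α)(π/L)² ≥ α − c, i.e. α ≤ ((π/L)² + c)/((π/L)² + 1) = (1 + c(L/π)²)/(1 + (L/π)²). With (π/L)² = π^2/25 and c = 5/8, the largest admissible constant is α = ((π/L)² + c)/((π/L)² + 1).
Simplifying, α = (π^2 + 125/8)/(π^2 + 25).


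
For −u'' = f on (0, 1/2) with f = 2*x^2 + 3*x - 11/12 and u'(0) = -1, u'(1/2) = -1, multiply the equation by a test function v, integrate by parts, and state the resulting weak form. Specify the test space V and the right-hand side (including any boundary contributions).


V = H^1(0, 1/2) (v unrestricted at boundary; u is determined up to an additive constant); weak form: ∫_0^1/2 u'v' dx = ∫_0^1/2 (2*x^2 + 3*x - 11/12) v dx − v(1/2) + v(0) for all v ∈ V.

Multiply both sides by a test function v and integrate from 0 to 1/2:
  ∫_0^1/2 −u''(x) v(x) dx = ∫_0^1/2 f(x) v(x) dx.
Integrate the LHS by parts once:
  ∫_0^1/2 −u'' v dx = −[u'(x) v(x)]_0^1/2 + ∫_0^1/2 u'(x) v'(x) dx.
Thus ∫_0^1/2 u'(x) v'(x) dx = ∫_0^1/2 f(x) v(x) dx + [u'(x) v(x)]_0^1/2.
Choose V so that boundary terms are either known or forced to vanish.
u has inhomogeneous Neumann u'(0) = -1, u'(1/2) = -1. [u' v]_0^1/2 = (-1)·v(1/2) − (-1)·v(0) = − v(1/2) + v(0). Take V = H^1(0, 1/2); boundary term becomes part of RHS.
Weak formulation: find u (satisfying any essential BC) such that ∫_0^1/2 u'(x) v'(x) dx = ∫_0^1/2 f v dx − v(1/2) + v(0) for all v ∈ V (Neumann data are natural BCs: they enter the RHS as boundary terms).
Substituting f(x) = 2*x^2 + 3*x - 11/12, the right-hand side is ∫_0^1/2 (2*x^2 + 3*x - 11/12) v dx − v(1/2) + v(0).
Compatibility check (pure Neumann): taking v ≡ 1 ∈ V gives 0 = ∫_0^1/2 f dx + (-1) − (-1), i.e. ∫_0^1/2 f dx must equal u'(0) − u'(1/2) = 0. Indeed ∫_0^1/2 (2*x^2 + 3*x - 11/12) dx = 0, so the data are compatible. The solution is then unique only up to an additive constant (fix it e.g. by requiring ∫_0^1/2 u dx = 0).


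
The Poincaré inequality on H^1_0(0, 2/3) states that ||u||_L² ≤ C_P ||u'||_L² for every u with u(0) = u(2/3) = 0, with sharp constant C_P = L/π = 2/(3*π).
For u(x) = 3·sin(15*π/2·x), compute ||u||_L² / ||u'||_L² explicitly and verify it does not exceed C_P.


||u||_L² / ||u'||_L² = 2/(15*π) < C_P = 2/(3*π).

u(x) = 3·sin(15*π/2·x), so u'(x) = 45*π*cos(15*π*x/2)/2.
Writing u(x) = A·sin(kπx/L) with A = 3 and k = 5, use ∫_0^L sin²(kπx/L) dx = L/2 and ∫_0^L cos²(kπx/L) dx = L/2.
u² = 9·sin²(15*π/2·x) and (u')² = 2025*π^2/4·cos²(15*π/2·x), and each of sin², cos² integrates to L/2 = 1/3 over (0, 2/3).
∫_0^2/3 u² dx = 3, so ||u||_L² = sqrt(3).
∫_0^2/3 (u')² dx = 675*π^2/4, so ||u'||_L² = 15*sqrt(3)*π/2.
Ratio ||u||_L² / ||u'||_L² = 2/(15*π).
Sharp Poincaré constant on H^1_0(0, 2/3) is C_P = L/π = 2/(3*π), achieved by sin(3*π/2·x).
This is the k = 5 harmonic; the ratio L/(kπ) is strictly less than C_P = L/π, consistent with the sharp inequality ||u||_L² ≤ C_P ||u'||_L².


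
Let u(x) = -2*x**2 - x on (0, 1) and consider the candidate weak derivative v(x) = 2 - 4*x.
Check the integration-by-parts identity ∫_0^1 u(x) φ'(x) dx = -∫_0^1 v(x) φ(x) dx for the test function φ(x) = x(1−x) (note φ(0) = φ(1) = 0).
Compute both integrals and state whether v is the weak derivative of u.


LHS = 1/2, RHS = 0. No, v is not the weak derivative of u.

u(x) = -2*x**2 - x, classical derivative u'(x) = -4*x - 1.
φ(x) = x(1−x), so φ'(x) = 1 - 2*x.
Note φ(0) = φ(1) = 0, so the boundary term u·φ vanishes.
LHS = ∫_0^1 u(x) φ'(x) dx = ∫_0^1 (4*x^3 - x) dx. Term by term:
  ∫_0^1 4*x^3 dx = 1;  ∫_0^1 -x dx = -1/2.
Sum: 1 − 1/2 = 1/2.
So LHS = 1/2.
∫_0^1 v(x) φ(x) dx = ∫_0^1 (4*x^3 - 6*x^2 + 2*x) dx. Term by term:
  ∫_0^1 4*x^3 dx = 1;  ∫_0^1 -6*x^2 dx = -2;  ∫_0^1 2*x dx = 1.
Sum: 1 − 2 + 1 = 0.
So RHS = -∫_0^1 v(x) φ(x) dx = 0.
LHS − RHS = 1/2 ≠ 0, so the identity fails.
(For a valid weak derivative the identity must hold for EVERY test function, in particular this one. The failure shows v is NOT the weak derivative of u.)
Correct weak derivative would be u'(x) = -4*x - 1.


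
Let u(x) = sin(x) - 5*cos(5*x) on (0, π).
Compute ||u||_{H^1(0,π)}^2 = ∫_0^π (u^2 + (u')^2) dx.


||u||_{H^1(0,π)}^2 = 326*π

u'(x) = 25*sin(5*x) + cos(x).
Expand u² and (u')² and integrate term by term on (0, π), using: for integers n ≥ 1, ∫_0^π sin²(nx) dx = ∫_0^π cos²(nx) dx = π/2; for n ≠ n', ∫_0^π sin(nx)sin(n'x) dx = ∫_0^π cos(nx)cos(n'x) dx = 0; and by product-to-sum, ∫_0^π sin(nx)cos(n'x) dx = ½∫_0^π [sin((n+n')x) + sin((n−n')x)] dx, which is 0 when n+n' is even and 2n/(n²−n'²) when n+n' is odd (it need not vanish on (0, π)).
  u² squared terms: (-5)²·∫cos(5x)² dx = 25·π/2 = 25*π/2;  (1)²·∫sin(x)² dx = 1·π/2 = π/2.
  u² cross terms: 2·(-5)·(1)·∫cos(5x)·sin(x) dx = -10·(0) = 0.
  So ∫_0^π u² dx = 25*π/2 + π/2 + 0 = 13*π.
  (u')² squared terms: (25)²·∫sin(5x)² dx = 625·π/2 = 625*π/2;  (1)²·∫cos(x)² dx = 1·π/2 = π/2.
  (u')² cross terms: 2·(25)·(1)·∫sin(5x)·cos(x) dx = 50·(0) = 0.
  So ∫_0^π (u')² dx = 625*π/2 + π/2 + 0 = 313*π.
||u||_{H^1}^2 = (13*π) + (313*π) = 326*π.


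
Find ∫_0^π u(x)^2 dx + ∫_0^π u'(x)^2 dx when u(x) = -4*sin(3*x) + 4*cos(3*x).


||u||_{H^1(0,π)}^2 = 160*π

u'(x) = -12*sin(3*x) - 12*cos(3*x).
Expand u² and (u')² and integrate term by term on (0, π), using: for integers n ≥ 1, ∫_0^π sin²(nx) dx = ∫_0^π cos²(nx) dx = π/2; for n ≠ n', ∫_0^π sin(nx)sin(n'x) dx = ∫_0^π cos(nx)cos(n'x) dx = 0; and by product-to-sum, ∫_0^π sin(nx)cos(n'x) dx = ½∫_0^π [sin((n+n')x) + sin((n−n')x)] dx, which is 0 when n+n' is even and 2n/(n²−n'²) when n+n' is odd (it need not vanish on (0, π)).
  u² squared terms: (-4)²·∫sin(3x)² dx = 16·π/2 = 8*π;  (4)²·∫cos(3x)² dx = 16·π/2 = 8*π.
  u² cross terms: 2·(-4)·(4)·∫sin(3x)·cos(3x) dx = -32·(0) = 0.
  So ∫_0^π u² dx = 8*π + 8*π + 0 = 16*π.
  (u')² squared terms: (-12)²·∫cos(3x)² dx = 144·π/2 = 72*π;  (-12)²·∫sin(3x)² dx = 144·π/2 = 72*π.
  (u')² cross terms: 2·(-12)·(-12)·∫cos(3x)·sin(3x) dx = 288·(0) = 0.
  So ∫_0^π (u')² dx = 72*π + 72*π + 0 = 144*π.
||u||_{H^1}^2 = (16*π) + (144*π) = 160*π.


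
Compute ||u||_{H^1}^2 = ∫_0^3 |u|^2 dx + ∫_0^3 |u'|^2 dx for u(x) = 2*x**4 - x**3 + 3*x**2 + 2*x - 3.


||u||_{H^1}^2 = 145824/5

The H^1 norm (squared) on an interval (0, L) is
  ||u||_{H^1}^2 = ∫_0^L u(x)^2 dx + ∫_0^L u'(x)^2 dx.
Compute u'(x) = 8*x**3 - 3*x**2 + 6*x + 2.
Then u(x)^2 = 4*x**8 - 4*x**7 + 13*x**6 + 2*x**5 - 7*x**4 + 18*x**3 - 14*x**2 - 12*x + 9 and u'(x)^2 = 64*x**6 - 48*x**5 + 105*x**4 - 4*x**3 + 24*x**2 + 24*x + 4.
Integrate each monomial from 0 to 3 using ∫_0^3 c·x^n dx = c·3^(n+1)/(n+1):
  ∫_0^3 u(x)^2 dx = ∫_0^3 (4*x^8 - 4*x^7 + 13*x^6 + 2*x^5 - 7*x^4 + 18*x^3 - 14*x^2 - 12*x + 9) dx. Term by term:
    ∫_0^3 4*x^8 dx = 8748;  ∫_0^3 -4*x^7 dx = -6561/2;  ∫_0^3 13*x^6 dx = 28431/7;
    ∫_0^3 2*x^5 dx = 243;  ∫_0^3 -7*x^4 dx = -1701/5;  ∫_0^3 18*x^3 dx = 729/2;
    ∫_0^3 -14*x^2 dx = -126;  ∫_0^3 -12*x dx = -54;  ∫_0^3 9 dx = 27.
  Sum: 8748 − 6561/2 + 28431/7 + 243 − 1701/5 + 729/2 − 126 − 54 + 27 = 337518/35.
  ∫_0^3 u'(x)^2 dx = ∫_0^3 (64*x^6 - 48*x^5 + 105*x^4 - 4*x^3 + 24*x^2 + 24*x + 4) dx. Term by term:
    ∫_0^3 64*x^6 dx = 139968/7;  ∫_0^3 -48*x^5 dx = -5832;  ∫_0^3 105*x^4 dx = 5103;
    ∫_0^3 -4*x^3 dx = -81;  ∫_0^3 24*x^2 dx = 216;  ∫_0^3 24*x dx = 108;
    ∫_0^3 4 dx = 12.
  Sum: 139968/7 − 5832 + 5103 − 81 + 216 + 108 + 12 = 136650/7.
Adding: ||u||_{H^1}^2 = 337518/35 + 136650/7 = 145824/5.


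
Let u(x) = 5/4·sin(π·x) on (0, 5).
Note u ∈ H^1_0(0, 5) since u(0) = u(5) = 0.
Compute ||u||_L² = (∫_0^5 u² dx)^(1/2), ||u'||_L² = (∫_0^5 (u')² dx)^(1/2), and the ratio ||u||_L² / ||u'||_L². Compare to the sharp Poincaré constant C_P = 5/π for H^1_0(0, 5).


||u||_L² / ||u'||_L² = 1/π < C_P = 5/π.

u(x) = 5/4·sin(π·x), so u'(x) = 5*π*cos(π*x)/4.
Writing u(x) = A·sin(kπx/L) with A = 5/4 and k = 5, use ∫_0^L sin²(kπx/L) dx = L/2 and ∫_0^L cos²(kπx/L) dx = L/2.
u² = 25/16·sin²(π·x) and (u')² = 25*π^2/16·cos²(π·x), and each of sin², cos² integrates to L/2 = 5/2 over (0, 5).
∫_0^5 u² dx = 125/32, so ||u||_L² = 5*sqrt(10)/8.
∫_0^5 (u')² dx = 125*π^2/32, so ||u'||_L² = 5*sqrt(10)*π/8.
Ratio ||u||_L² / ||u'||_L² = 1/π.
Sharp Poincaré constant on H^1_0(0, 5) is C_P = L/π = 5/π, achieved by sin(π/5·x).
This is the k = 5 harmonic; the ratio L/(kπ) is strictly less than C_P = L/π, consistent with the sharp inequality ||u||_L² ≤ C_P ||u'||_L².


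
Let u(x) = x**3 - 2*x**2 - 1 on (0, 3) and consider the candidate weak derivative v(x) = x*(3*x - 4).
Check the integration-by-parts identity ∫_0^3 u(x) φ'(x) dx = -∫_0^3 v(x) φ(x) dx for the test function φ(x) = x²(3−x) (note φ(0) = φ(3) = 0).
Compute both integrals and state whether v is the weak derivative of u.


LHS = -243/10, RHS = -243/10. Yes, v = u' weakly.

u(x) = x**3 - 2*x**2 - 1, classical derivative u'(x) = 3*x**2 - 4*x.
φ(x) = x²(3−x), so φ'(x) = 3*x*(2 - x).
Note φ(0) = φ(3) = 0, so the boundary term u·φ vanishes.
LHS = ∫_0^3 u(x) φ'(x) dx = ∫_0^3 (-3*x^5 + 12*x^4 - 12*x^3 + 3*x^2 - 6*x) dx. Term by term:
  ∫_0^3 -3*x^5 dx = -729/2;  ∫_0^3 12*x^4 dx = 2916/5;  ∫_0^3 -12*x^3 dx = -243;
  ∫_0^3 3*x^2 dx = 27;  ∫_0^3 -6*x dx = -27.
Sum: -729/2 + 2916/5 − 243 + 27 − 27 = -243/10.
So LHS = -243/10.
∫_0^3 v(x) φ(x) dx = ∫_0^3 (-3*x^5 + 13*x^4 - 12*x^3) dx. Term by term:
  ∫_0^3 -3*x^5 dx = -729/2;  ∫_0^3 13*x^4 dx = 3159/5;  ∫_0^3 -12*x^3 dx = -243.
Sum: -729/2 + 3159/5 − 243 = 243/10.
So RHS = -∫_0^3 v(x) φ(x) dx = -243/10.
LHS = RHS, so the identity holds for this test φ.
Moreover u is smooth here and v(x) = u'(x) = 3*x**2 - 4*x pointwise, so the identity holds for every test function. Hence v is the weak derivative of u.


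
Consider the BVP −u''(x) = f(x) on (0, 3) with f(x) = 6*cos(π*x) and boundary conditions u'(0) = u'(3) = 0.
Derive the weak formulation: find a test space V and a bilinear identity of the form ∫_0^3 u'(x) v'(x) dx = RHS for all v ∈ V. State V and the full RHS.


V = H^1(0, 3) (no boundary constraint on v; u is determined up to an additive constant); weak form: ∫_0^3 u'v' dx = ∫_0^3 (6*cos(π*x)) v dx for all v ∈ V.

Multiply both sides by a test function v and integrate from 0 to 3:
  ∫_0^3 −u''(x) v(x) dx = ∫_0^3 f(x) v(x) dx.
Integrate the LHS by parts once:
  ∫_0^3 −u'' v dx = −[u'(x) v(x)]_0^3 + ∫_0^3 u'(x) v'(x) dx.
Thus ∫_0^3 u'(x) v'(x) dx = ∫_0^3 f(x) v(x) dx + [u'(x) v(x)]_0^3.
Choose V so that boundary terms are either known or forced to vanish.
u has homogeneous Neumann: u'(0) = u'(3) = 0. So [u' v]_0^3 = 0·v(3) − 0·v(0) = 0 for any v; take V = H^1(0, 3).
Weak formulation: find u (satisfying any essential BC) such that ∫_0^3 u'(x) v'(x) dx = ∫_0^3 f v dx for all v ∈ V (homogeneous Neumann, so boundary terms vanish).
Substituting f(x) = 6*cos(π*x), the right-hand side is ∫_0^3 (6*cos(π*x)) v dx.
Compatibility check (pure Neumann): taking v ≡ 1 ∈ V gives 0 = ∫_0^3 f dx + (0) − (0), i.e. ∫_0^3 f dx must equal u'(0) − u'(3) = 0. Indeed ∫_0^3 (6*cos(π*x)) dx = 0, so the data are compatible. The solution is then unique only up to an additive constant (fix it e.g. by requiring ∫_0^3 u dx = 0).


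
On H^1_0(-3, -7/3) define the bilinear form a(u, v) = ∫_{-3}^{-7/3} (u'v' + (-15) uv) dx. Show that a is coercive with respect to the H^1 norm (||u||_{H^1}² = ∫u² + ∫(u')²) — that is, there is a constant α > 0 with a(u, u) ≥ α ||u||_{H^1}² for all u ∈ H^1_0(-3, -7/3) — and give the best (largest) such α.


α = 3*(-20 + 3*π^2)/(4 + 9*π^2)

Coercivity of a(·,·) on H^1_0(-3, -7/3) means a(u, u) ≥ α ||u||_{H^1}² for every u ∈ H^1_0.
The interval has length L = 2/3, and Poincaré/coercivity depend only on L. Here a(u, u) = ∫(u')² + (-15)·∫u².
Here c = -15 < 0 with |c| < (π/L)² = 9*π^2/4, so coercivity still holds. The condition a(u,u) ≥ α||u||_{H^1}² reads (1−α)∫(u')² ≥ (α−c)∫u². Any admissible α is ≤ 1 (rapidly oscillating u have ∫u²/∫(u')² → 0), and α = 1 would force 0 ≥ (1−c)∫u², impossible since c < 1; so 1−α > 0. By the sharp Poincaré inequality on H^1_0 of an interval of length L, ∫(u')² ≥ (π/L)²∫u² with equality for the first sine mode sin(π(x−x₀)/L) (x₀ the left endpoint), so the inequality holds for all u iff (1−α)(π/L)² ≥ α − c, i.e. α ≤ ((π/L)² + c)/((π/L)² + 1) = (1 + c(L/π)²)/(1 + (L/π)²). (Direct route, valid since c ≤ 0: Poincaré gives c∫u² ≥ c(L/π)²∫(u')², so a(u,u) ≥ (1 + c(L/π)²)∫(u')², while ||u||_{H^1}² ≤ (1 + (L/π)²)∫(u')²; dividing yields the same α.) With (π/L)² = 9*π^2/4 and c = -15, the largest admissible constant is α = ((π/L)² + c)/((π/L)² + 1).
Simplifying, α = 3*(-20 + 3*π^2)/(4 + 9*π^2).


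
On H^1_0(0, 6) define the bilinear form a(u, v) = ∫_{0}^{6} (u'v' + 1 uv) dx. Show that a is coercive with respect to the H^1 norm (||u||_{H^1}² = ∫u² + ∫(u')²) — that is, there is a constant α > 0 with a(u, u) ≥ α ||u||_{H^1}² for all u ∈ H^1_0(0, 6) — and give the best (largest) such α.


α = 1

Coercivity of a(·,·) on H^1_0(0, 6) means a(u, u) ≥ α ||u||_{H^1}² for every u ∈ H^1_0.
The interval has length L = 6, and Poincaré/coercivity depend only on L. Here a(u, u) = ∫(u')² + (1)·∫u².
Here c = 1 ≥ 1, so a(u,u) = ∫(u')² + c∫u² ≥ ∫(u')² + ∫u² = ||u||_{H^1}², i.e. α = 1 works. No larger α is possible: a(u,u) ≥ α||u||_{H^1}² means (1−α)∫(u')² ≥ (α−c)∫u², and for the modes u_n = sin(nπ(x−x₀)/L) (x₀ the left endpoint) one has ∫u_n²/∫(u_n')² = (L/(nπ))² → 0, so a(u_n,u_n)/||u_n||_{H^1}² → 1. Hence the optimal constant is α = 1.
Therefore α = 1.
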